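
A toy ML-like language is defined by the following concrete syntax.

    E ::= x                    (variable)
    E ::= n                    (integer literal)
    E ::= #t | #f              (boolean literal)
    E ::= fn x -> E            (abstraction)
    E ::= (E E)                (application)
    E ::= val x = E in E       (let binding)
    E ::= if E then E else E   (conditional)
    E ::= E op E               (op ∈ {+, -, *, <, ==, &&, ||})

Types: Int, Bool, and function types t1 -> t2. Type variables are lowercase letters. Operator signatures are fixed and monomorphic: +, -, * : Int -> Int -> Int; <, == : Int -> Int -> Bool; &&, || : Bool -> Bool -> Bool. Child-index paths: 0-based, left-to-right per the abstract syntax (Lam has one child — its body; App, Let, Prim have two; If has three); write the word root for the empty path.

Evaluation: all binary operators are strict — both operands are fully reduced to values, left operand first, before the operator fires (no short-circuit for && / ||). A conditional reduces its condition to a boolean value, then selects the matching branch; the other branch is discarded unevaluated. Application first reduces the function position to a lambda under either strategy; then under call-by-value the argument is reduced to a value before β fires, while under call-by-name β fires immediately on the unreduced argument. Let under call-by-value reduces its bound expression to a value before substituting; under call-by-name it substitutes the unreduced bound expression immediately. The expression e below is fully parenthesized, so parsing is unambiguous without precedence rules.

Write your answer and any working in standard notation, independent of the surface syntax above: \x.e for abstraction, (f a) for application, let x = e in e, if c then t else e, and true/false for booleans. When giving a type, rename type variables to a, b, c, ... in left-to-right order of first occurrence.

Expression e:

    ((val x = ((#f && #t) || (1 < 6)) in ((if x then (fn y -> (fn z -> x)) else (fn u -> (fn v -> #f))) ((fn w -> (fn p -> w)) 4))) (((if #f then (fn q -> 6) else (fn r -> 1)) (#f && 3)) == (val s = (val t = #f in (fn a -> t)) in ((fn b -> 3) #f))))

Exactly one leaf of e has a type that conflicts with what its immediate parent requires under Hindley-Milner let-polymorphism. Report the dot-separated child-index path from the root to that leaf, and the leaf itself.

Answer: 1.0.1.1 : 3

Working:
  unify Bool ~ Bool
  unify Bool ~ Bool
  unify Bool ~ Bool
  unify Int ~ Int
  unify Int ~ Int
  unify Bool ~ Bool
let x : Bool
x : Bool
  unify Bool ~ Bool
x : Bool
\z._ : b -> Bool
\y._ : a -> b -> Bool
\v._ : d -> Bool
\u._ : c -> d -> Bool
  unify a -> b -> Bool ~ c -> d -> Bool
  unify a ~ c
  unify b -> Bool ~ d -> Bool
  unify b ~ d
  unify Bool ~ Bool
w : e
\p._ : f -> e
\w._ : e -> f -> e
  unify e -> f -> e ~ Int -> g
  unify e ~ Int
  unify f -> Int ~ g
_ _ : f -> Int
  unify c -> d -> Bool ~ (f -> Int) -> h
  unify c ~ f -> Int
  unify d -> Bool ~ h
_ _ : d -> Bool
  unify Bool ~ Bool
\q._ : i -> Int
\r._ : j -> Int
  unify i -> Int ~ j -> Int
  unify i ~ j
  unify Int ~ Int
  unify Bool ~ Bool
  unify Int ~ Bool
  FAIL: mismatch Int ~ Bool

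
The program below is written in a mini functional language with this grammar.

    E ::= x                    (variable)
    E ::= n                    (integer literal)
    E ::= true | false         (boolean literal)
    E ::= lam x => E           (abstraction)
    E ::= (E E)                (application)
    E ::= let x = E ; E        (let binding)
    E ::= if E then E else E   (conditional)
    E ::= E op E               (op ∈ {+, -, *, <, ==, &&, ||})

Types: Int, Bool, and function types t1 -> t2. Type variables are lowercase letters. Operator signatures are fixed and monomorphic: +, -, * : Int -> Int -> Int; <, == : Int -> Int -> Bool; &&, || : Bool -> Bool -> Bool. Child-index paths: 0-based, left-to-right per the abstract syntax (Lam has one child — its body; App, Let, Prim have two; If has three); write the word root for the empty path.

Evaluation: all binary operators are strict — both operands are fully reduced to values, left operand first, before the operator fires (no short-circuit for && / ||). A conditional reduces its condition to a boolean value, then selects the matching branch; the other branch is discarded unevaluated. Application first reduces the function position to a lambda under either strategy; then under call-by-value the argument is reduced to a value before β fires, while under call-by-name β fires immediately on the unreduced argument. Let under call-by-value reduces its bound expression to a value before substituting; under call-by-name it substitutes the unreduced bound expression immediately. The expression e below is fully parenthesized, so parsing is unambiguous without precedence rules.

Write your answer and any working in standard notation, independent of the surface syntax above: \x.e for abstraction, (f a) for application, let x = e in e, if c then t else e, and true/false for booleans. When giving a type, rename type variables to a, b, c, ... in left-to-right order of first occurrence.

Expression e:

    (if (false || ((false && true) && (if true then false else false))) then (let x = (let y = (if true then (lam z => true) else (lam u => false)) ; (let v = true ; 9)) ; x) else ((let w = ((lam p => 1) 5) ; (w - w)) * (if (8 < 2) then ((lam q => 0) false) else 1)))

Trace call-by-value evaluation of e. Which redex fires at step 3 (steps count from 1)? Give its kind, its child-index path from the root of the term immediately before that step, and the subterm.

Derivation:
step 0: (if (false || ((false && true) && (if true then false else false))) then (let x = (let y = (if true then (\z.true) else (\u.false)) in (let v = true in 9)) in x) else ((let w = ((\p.1) 5) in (w - w)) * (if (8 < 2) then ((\q.0) false) else 1)))
step 1: [delta@0.1.0] (if (false || (false && (if true then false else false))) then (let x = (let y = (if true then (\z.true) else (\u.false)) in (let v = true in 9)) in x) else ((let w = ((\p.1) 5) in (w - w)) * (if (8 < 2) then ((\q.0) false) else 1)))
step 2: [if@0.1.1] (if (false || (false && false)) then (let x = (let y = (if true then (\z.true) else (\u.false)) in (let v = true in 9)) in x) else ((let w = ((\p.1) 5) in (w - w)) * (if (8 < 2) then ((\q.0) false) else 1)))
step 3: [delta@0.1] (if (false || false) then (let x = (let y = (if true then (\z.true) else (\u.false)) in (let v = true in 9)) in x) else ((let w = ((\p.1) 5) in (w - w)) * (if (8 < 2) then ((\q.0) false) else 1)))

Answer: delta at 0.1 : (false && false)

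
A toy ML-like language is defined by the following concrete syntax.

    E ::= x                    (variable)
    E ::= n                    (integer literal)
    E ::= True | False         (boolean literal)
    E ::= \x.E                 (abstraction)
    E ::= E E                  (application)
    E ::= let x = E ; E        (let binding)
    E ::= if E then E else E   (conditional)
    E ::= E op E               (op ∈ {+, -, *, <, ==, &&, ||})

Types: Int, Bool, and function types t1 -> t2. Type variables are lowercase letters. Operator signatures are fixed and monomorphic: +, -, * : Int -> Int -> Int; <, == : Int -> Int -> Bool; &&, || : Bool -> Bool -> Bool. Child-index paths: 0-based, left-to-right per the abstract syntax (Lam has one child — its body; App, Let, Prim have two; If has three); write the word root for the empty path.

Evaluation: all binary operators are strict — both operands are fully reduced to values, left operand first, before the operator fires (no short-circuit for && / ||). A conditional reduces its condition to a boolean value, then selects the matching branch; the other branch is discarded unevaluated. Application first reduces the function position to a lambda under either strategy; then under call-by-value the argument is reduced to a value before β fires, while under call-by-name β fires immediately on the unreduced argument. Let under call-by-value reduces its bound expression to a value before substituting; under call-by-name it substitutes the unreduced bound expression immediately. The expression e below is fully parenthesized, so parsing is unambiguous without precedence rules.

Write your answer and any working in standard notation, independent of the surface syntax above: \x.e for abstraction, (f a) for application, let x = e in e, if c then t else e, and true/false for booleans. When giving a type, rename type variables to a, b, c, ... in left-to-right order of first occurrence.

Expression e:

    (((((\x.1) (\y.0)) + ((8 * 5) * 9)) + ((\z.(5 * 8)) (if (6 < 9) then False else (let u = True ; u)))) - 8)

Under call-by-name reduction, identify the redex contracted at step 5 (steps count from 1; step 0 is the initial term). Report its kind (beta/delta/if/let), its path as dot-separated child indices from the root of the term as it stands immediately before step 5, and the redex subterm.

Answer: beta at 0.1 : ((\z.(5 * 8)) (if (6 < 9) then false else (let u = true in u)))

Working:
step 0: (((((\x.1) (\y.0)) + ((8 * 5) * 9)) + ((\z.(5 * 8)) (if (6 < 9) then false else (let u = true in u)))) - 8)
step 1: [beta@0.0.0] (((1 + ((8 * 5) * 9)) + ((\z.(5 * 8)) (if (6 < 9) then false else (let u = true in u)))) - 8)
step 2: [delta@0.0.1.0] (((1 + (40 * 9)) + ((\z.(5 * 8)) (if (6 < 9) then false else (let u = true in u)))) - 8)
step 3: [delta@0.0.1] (((1 + 360) + ((\z.(5 * 8)) (if (6 < 9) then false else (let u = true in u)))) - 8)
step 4: [delta@0.0] ((361 + ((\z.(5 * 8)) (if (6 < 9) then false else (let u = true in u)))) - 8)
step 5: [beta@0.1] ((361 + (5 * 8)) - 8)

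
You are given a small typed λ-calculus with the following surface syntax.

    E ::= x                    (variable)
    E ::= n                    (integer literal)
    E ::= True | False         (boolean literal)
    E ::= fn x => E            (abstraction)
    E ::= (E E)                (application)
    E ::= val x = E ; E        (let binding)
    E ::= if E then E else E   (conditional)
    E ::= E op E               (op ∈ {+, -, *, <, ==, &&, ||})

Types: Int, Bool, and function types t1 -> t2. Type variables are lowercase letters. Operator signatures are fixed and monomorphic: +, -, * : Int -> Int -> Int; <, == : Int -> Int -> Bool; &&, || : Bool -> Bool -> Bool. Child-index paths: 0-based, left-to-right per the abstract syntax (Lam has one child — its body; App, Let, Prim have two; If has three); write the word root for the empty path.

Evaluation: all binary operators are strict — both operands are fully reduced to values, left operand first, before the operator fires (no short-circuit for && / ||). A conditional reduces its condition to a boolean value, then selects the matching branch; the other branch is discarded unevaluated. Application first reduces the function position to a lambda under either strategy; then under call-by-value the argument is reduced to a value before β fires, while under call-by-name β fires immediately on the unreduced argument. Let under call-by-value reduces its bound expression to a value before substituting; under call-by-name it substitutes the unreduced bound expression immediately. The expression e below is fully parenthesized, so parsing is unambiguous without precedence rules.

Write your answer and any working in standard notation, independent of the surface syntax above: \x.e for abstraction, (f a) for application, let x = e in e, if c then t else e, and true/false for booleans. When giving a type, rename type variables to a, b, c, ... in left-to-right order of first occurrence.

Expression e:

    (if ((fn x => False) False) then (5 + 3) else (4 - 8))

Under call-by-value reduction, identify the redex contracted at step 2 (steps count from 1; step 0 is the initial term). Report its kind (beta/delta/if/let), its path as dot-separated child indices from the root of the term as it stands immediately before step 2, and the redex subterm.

Answer: if at root : (if false then (5 + 3) else (4 - 8))

Working:
step 0: (if ((\x.false) false) then (5 + 3) else (4 - 8))
step 1: [beta@0] (if false then (5 + 3) else (4 - 8))
step 2: [if@root] (4 - 8)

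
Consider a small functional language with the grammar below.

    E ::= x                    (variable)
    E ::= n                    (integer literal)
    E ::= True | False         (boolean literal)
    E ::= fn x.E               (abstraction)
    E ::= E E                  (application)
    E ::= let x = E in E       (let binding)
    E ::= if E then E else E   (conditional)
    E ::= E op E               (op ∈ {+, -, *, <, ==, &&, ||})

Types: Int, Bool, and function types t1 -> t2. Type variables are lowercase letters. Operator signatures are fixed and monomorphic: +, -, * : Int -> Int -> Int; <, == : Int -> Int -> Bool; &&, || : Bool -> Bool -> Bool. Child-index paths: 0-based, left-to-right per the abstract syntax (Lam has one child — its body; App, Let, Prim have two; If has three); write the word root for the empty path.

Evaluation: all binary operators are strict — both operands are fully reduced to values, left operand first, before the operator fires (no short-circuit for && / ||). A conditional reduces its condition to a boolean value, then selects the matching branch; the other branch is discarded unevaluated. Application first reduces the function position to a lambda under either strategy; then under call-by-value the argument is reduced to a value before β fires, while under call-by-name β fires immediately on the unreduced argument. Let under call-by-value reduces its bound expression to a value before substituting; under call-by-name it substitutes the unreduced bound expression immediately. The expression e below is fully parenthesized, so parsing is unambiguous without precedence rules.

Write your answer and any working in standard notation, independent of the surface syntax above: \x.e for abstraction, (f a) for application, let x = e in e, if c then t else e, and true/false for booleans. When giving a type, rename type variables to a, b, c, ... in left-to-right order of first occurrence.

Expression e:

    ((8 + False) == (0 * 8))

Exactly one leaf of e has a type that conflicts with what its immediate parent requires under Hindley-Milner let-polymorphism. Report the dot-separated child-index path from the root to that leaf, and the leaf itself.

Answer: 0.1 : false

Working:
  unify Int ~ Int
  unify Bool ~ Int
  FAIL: mismatch Bool ~ Int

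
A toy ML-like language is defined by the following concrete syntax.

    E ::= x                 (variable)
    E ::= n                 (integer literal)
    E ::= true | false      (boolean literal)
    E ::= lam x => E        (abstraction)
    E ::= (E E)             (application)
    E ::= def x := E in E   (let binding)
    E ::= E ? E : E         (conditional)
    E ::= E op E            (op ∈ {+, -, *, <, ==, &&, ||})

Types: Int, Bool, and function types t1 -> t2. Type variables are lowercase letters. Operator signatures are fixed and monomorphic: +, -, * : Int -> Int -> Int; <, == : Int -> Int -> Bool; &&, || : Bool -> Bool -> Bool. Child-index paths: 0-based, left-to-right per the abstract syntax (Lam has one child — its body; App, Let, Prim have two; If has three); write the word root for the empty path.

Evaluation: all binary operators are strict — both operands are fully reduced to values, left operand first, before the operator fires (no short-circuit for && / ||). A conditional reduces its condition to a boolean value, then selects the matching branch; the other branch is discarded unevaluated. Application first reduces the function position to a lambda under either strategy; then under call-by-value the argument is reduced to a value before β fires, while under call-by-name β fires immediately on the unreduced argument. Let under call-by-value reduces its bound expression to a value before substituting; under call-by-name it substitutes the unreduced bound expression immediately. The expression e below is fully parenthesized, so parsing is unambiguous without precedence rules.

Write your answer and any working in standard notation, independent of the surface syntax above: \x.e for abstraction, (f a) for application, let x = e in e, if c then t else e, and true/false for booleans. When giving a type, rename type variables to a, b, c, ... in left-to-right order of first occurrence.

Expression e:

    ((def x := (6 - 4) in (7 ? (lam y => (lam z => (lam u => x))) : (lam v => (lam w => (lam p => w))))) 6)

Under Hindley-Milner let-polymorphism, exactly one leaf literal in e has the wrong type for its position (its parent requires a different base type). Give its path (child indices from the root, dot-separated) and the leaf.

Trace:
  unify Int ~ Int
  unify Int ~ Int
let x : Int
  unify Int ~ Bool
  FAIL: mismatch Int ~ Bool

Answer: 0.1.0 : 7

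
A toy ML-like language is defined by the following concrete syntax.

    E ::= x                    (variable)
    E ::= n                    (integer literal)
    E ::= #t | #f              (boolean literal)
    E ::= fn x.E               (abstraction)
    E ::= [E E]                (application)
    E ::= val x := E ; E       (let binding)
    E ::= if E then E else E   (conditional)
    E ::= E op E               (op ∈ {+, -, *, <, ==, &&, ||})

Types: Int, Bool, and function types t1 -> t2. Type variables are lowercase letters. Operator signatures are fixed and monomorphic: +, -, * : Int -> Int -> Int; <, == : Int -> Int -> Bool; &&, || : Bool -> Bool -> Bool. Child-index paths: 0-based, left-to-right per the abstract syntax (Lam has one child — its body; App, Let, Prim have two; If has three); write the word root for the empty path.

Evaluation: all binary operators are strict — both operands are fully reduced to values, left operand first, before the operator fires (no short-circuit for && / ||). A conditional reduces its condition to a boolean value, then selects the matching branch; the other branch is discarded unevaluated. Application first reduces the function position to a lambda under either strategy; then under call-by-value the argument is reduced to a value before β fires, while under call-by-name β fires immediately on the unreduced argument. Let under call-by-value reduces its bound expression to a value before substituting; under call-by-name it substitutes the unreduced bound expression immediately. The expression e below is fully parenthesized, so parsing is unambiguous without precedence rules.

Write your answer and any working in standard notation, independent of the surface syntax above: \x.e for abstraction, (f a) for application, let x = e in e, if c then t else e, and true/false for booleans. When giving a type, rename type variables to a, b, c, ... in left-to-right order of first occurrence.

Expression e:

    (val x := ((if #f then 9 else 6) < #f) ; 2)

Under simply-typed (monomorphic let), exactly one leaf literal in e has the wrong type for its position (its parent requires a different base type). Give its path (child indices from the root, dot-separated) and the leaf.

Answer: 0.1 : false

Working:
  unify Bool ~ Bool
  unify Int ~ Int
  unify Int ~ Int
  unify Bool ~ Int
  FAIL: mismatch Bool ~ Int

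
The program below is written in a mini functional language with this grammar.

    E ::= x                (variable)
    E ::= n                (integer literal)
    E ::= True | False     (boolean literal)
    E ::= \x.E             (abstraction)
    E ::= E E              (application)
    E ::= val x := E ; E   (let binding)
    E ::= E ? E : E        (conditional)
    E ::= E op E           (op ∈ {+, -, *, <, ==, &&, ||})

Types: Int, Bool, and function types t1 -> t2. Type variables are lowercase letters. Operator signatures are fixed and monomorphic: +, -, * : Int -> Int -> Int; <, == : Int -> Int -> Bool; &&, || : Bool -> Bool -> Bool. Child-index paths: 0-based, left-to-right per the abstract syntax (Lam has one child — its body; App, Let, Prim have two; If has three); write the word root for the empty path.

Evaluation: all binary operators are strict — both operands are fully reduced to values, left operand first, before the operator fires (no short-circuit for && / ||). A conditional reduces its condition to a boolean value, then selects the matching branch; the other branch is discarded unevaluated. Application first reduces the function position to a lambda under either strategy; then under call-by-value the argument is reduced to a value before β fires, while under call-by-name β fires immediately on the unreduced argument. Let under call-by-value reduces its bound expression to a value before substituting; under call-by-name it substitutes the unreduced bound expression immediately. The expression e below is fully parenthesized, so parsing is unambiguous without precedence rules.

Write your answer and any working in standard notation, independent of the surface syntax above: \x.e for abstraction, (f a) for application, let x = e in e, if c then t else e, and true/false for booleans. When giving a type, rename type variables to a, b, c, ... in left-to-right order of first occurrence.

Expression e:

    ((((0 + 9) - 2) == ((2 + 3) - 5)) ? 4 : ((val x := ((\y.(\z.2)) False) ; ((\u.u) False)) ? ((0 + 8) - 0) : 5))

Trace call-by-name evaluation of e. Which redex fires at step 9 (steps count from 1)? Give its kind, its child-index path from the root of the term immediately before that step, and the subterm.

Answer: if at root : (if false then ((0 + 8) - 0) else 5)

Derivation:
step 0: (if (((0 + 9) - 2) == ((2 + 3) - 5)) then 4 else (if (let x = ((\y.(\z.2)) false) in ((\u.u) false)) then ((0 + 8) - 0) else 5))
step 1: [delta@0.0.0] (if ((9 - 2) == ((2 + 3) - 5)) then 4 else (if (let x = ((\y.(\z.2)) false) in ((\u.u) false)) then ((0 + 8) - 0) else 5))
step 2: [delta@0.0] (if (7 == ((2 + 3) - 5)) then 4 else (if (let x = ((\y.(\z.2)) false) in ((\u.u) false)) then ((0 + 8) - 0) else 5))
step 3: [delta@0.1.0] (if (7 == (5 - 5)) then 4 else (if (let x = ((\y.(\z.2)) false) in ((\u.u) false)) then ((0 + 8) - 0) else 5))
step 4: [delta@0.1] (if (7 == 0) then 4 else (if (let x = ((\y.(\z.2)) false) in ((\u.u) false)) then ((0 + 8) - 0) else 5))
step 5: [delta@0] (if false then 4 else (if (let x = ((\y.(\z.2)) false) in ((\u.u) false)) then ((0 + 8) - 0) else 5))
step 6: [if@root] (if (let x = ((\y.(\z.2)) false) in ((\u.u) false)) then ((0 + 8) - 0) else 5)
step 7: [let@0] (if ((\u.u) false) then ((0 + 8) - 0) else 5)
step 8: [beta@0] (if false then ((0 + 8) - 0) else 5)
step 9: [if@root] 5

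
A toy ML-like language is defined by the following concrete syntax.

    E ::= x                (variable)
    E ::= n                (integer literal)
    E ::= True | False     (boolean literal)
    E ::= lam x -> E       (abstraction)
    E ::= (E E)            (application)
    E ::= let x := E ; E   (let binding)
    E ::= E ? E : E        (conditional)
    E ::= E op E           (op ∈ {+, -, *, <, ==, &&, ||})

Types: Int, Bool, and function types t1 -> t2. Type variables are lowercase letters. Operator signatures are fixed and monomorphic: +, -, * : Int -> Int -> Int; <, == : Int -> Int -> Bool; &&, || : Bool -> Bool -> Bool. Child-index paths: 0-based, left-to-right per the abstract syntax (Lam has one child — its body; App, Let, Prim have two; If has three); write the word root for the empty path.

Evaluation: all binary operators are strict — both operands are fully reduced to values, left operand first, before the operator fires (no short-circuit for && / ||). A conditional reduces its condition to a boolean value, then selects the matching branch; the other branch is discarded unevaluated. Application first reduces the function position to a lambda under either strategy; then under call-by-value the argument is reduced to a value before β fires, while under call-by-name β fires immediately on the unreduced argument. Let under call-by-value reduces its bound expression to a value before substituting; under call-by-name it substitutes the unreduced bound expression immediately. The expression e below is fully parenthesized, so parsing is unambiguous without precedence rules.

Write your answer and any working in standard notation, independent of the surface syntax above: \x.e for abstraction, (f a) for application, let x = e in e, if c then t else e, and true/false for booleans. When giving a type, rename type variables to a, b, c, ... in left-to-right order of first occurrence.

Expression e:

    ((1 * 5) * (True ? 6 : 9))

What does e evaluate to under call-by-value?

Working:
step 0: ((1 * 5) * (if true then 6 else 9))
step 1: [delta@0] (5 * (if true then 6 else 9))
step 2: [if@1] (5 * 6)
step 3: [delta@root] 30

Answer: 30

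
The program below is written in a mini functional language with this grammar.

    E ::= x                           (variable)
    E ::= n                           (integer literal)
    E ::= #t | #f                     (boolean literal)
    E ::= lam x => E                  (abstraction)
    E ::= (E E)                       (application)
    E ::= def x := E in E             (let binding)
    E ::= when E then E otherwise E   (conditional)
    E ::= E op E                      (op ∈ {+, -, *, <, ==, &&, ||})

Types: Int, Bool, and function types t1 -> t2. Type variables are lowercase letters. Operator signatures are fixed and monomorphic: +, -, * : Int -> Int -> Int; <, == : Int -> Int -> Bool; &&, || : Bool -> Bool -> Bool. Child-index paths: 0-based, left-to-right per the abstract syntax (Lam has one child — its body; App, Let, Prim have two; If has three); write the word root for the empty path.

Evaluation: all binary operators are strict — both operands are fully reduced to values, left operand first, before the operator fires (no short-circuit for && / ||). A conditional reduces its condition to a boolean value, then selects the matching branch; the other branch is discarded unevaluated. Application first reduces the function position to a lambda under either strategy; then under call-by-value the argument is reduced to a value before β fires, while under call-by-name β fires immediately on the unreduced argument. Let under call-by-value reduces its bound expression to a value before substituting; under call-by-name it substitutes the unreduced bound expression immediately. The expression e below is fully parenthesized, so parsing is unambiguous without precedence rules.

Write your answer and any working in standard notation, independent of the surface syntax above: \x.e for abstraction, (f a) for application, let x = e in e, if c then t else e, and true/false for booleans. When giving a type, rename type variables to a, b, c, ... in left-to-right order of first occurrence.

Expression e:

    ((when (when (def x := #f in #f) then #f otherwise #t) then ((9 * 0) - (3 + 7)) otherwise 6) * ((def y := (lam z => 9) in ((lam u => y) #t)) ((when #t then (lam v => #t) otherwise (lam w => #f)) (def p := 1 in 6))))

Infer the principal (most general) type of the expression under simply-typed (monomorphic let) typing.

Derivation:
let x : Bool
  unify Bool ~ Bool
  unify Bool ~ Bool
  unify Bool ~ Bool
  unify Int ~ Int
  unify Int ~ Int
  unify Int ~ Int
  unify Int ~ Int
  unify Int ~ Int
  unify Int ~ Int
  unify Int ~ Int
  unify Int ~ Int
\z._ : a -> Int
let y : a -> Int
y : a -> Int
\u._ : b -> a -> Int
  unify b -> a -> Int ~ Bool -> c
  unify b ~ Bool
  unify a -> Int ~ c
_ _ : a -> Int
  unify Bool ~ Bool
\v._ : d -> Bool
\w._ : e -> Bool
  unify d -> Bool ~ e -> Bool
  unify d ~ e
  unify Bool ~ Bool
let p : Int
  unify e -> Bool ~ Int -> f
  unify e ~ Int
  unify Bool ~ f
_ _ : Bool
  unify a -> Int ~ Bool -> g
  unify a ~ Bool
  unify Int ~ g
_ _ : Int
  unify Int ~ Int

Answer: Int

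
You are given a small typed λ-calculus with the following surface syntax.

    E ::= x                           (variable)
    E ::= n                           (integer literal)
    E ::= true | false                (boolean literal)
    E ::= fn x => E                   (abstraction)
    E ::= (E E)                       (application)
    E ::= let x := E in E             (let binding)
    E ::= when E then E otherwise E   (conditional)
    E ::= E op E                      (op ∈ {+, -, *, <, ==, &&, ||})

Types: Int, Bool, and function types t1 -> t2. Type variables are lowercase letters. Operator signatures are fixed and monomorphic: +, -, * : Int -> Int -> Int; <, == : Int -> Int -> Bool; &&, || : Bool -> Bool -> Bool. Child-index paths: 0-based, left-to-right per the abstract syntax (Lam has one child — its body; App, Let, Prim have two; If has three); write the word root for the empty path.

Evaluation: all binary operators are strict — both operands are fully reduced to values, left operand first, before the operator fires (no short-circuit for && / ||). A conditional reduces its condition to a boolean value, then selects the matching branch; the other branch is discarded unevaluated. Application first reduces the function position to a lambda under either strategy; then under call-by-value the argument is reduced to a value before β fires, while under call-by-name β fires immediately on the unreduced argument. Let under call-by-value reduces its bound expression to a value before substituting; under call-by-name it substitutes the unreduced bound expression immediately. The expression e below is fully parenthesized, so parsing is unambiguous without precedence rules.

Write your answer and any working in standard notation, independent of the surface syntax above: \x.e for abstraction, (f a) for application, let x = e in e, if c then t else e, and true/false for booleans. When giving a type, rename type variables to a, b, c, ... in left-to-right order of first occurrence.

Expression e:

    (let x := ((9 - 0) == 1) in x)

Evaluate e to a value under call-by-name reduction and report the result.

Answer: false

Derivation:
step 0: (let x = ((9 - 0) == 1) in x)
step 1: [let@root] ((9 - 0) == 1)
step 2: [delta@0] (9 == 1)
step 3: [delta@root] false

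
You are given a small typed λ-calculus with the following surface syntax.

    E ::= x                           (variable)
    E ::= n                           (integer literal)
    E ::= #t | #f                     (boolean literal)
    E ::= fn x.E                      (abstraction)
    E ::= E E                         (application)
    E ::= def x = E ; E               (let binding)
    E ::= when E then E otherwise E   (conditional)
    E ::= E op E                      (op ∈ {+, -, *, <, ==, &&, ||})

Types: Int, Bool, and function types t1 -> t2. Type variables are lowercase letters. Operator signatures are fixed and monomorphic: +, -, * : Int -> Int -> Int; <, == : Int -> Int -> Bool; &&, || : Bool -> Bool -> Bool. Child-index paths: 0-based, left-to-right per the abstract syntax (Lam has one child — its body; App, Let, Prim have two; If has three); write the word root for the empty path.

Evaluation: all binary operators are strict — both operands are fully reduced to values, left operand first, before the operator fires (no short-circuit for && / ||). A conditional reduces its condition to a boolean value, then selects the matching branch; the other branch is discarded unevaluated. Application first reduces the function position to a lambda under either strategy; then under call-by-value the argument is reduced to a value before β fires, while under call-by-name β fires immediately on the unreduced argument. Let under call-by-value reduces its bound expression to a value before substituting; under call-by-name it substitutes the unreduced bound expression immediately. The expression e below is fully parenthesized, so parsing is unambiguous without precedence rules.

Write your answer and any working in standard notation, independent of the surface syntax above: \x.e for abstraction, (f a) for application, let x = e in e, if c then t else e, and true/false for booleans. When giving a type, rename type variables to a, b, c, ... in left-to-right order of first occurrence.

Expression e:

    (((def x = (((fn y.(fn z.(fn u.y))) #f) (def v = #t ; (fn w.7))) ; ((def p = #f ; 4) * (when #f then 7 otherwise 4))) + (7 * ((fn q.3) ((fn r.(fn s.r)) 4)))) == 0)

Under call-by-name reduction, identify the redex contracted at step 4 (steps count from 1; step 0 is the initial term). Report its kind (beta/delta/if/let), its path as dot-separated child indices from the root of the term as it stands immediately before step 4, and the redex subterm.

Working:
step 0: (((let x = (((\y.(\z.(\u.y))) false) (let v = true in (\w.7))) in ((let p = false in 4) * (if false then 7 else 4))) + (7 * ((\q.3) ((\r.(\s.r)) 4)))) == 0)
step 1: [let@0.0] ((((let p = false in 4) * (if false then 7 else 4)) + (7 * ((\q.3) ((\r.(\s.r)) 4)))) == 0)
step 2: [let@0.0.0] (((4 * (if false then 7 else 4)) + (7 * ((\q.3) ((\r.(\s.r)) 4)))) == 0)
step 3: [if@0.0.1] (((4 * 4) + (7 * ((\q.3) ((\r.(\s.r)) 4)))) == 0)
step 4: [delta@0.0] ((16 + (7 * ((\q.3) ((\r.(\s.r)) 4)))) == 0)

Answer: delta at 0.0 : (4 * 4)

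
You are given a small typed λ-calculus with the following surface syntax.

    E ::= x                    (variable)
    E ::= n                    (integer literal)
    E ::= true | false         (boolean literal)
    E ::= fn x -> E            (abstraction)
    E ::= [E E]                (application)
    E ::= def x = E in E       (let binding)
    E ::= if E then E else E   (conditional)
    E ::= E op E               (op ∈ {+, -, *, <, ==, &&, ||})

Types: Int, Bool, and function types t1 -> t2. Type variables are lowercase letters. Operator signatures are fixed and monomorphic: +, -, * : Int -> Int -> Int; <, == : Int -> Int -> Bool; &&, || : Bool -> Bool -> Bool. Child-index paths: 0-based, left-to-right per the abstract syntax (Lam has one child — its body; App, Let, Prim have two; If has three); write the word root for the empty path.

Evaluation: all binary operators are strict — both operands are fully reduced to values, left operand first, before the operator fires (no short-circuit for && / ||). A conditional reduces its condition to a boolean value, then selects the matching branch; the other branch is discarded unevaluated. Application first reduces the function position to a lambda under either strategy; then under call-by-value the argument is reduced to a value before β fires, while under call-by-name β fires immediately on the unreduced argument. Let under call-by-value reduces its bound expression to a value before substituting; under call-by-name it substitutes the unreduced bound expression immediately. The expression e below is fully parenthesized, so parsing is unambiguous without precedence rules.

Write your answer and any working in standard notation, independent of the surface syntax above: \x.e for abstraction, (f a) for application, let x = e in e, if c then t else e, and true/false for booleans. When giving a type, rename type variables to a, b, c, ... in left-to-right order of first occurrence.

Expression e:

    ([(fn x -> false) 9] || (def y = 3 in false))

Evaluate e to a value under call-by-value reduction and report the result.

Answer: false

Working:
step 0: (((\x.false) 9) || (let y = 3 in false))
step 1: [beta@0] (false || (let y = 3 in false))
step 2: [let@1] (false || false)
step 3: [delta@root] false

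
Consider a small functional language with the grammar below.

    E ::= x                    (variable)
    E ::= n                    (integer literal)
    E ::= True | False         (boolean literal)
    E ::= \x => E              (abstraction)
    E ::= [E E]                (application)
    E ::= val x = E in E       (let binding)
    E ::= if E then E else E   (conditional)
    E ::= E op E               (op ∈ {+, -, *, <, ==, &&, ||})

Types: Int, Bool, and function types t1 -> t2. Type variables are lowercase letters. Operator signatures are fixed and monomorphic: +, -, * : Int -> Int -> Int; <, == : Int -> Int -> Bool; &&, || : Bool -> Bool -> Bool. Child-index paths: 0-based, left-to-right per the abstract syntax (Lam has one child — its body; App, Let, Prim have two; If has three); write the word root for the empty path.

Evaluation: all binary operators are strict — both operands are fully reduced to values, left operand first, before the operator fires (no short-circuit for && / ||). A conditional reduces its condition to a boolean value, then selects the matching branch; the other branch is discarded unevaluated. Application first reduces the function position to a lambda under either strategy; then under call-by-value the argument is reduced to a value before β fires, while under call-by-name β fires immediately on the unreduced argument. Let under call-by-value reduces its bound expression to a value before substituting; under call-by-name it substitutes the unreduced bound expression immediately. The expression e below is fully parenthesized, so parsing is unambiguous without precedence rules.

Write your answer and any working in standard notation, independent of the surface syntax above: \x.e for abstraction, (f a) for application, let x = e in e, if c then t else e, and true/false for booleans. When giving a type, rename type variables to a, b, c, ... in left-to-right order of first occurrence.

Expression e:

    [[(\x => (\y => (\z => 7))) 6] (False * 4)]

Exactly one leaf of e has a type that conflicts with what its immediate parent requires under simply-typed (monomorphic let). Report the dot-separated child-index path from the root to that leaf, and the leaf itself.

Answer: 1.0 : false

Derivation:
\z._ : c -> Int
\y._ : b -> c -> Int
\x._ : a -> b -> c -> Int
  unify a -> b -> c -> Int ~ Int -> d
  unify a ~ Int
  unify b -> c -> Int ~ d
_ _ : b -> c -> Int
  unify Bool ~ Int
  FAIL: mismatch Bool ~ Int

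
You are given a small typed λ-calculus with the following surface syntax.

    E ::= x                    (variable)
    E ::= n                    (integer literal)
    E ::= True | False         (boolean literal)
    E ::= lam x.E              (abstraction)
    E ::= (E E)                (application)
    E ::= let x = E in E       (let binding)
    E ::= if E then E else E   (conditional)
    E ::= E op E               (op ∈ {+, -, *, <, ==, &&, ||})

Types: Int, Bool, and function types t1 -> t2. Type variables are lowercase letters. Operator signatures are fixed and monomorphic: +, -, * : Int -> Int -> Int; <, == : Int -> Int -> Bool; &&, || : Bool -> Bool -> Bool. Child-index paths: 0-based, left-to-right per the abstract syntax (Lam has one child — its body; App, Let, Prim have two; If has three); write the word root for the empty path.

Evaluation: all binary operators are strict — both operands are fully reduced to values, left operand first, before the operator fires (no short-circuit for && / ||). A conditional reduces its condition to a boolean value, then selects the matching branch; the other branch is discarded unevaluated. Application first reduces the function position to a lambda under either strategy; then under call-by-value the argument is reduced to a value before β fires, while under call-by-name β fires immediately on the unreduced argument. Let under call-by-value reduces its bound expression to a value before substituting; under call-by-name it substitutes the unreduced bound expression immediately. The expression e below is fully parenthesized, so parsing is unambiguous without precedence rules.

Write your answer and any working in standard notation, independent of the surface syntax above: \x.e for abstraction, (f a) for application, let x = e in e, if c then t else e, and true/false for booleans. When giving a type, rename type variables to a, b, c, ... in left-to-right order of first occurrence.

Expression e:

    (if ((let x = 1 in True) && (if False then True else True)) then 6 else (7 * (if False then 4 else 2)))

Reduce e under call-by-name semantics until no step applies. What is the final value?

Trace:
step 0: (if ((let x = 1 in true) && (if false then true else true)) then 6 else (7 * (if false then 4 else 2)))
step 1: [let@0.0] (if (true && (if false then true else true)) then 6 else (7 * (if false then 4 else 2)))
step 2: [if@0.1] (if (true && true) then 6 else (7 * (if false then 4 else 2)))
step 3: [delta@0] (if true then 6 else (7 * (if false then 4 else 2)))
step 4: [if@root] 6

Answer: 6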